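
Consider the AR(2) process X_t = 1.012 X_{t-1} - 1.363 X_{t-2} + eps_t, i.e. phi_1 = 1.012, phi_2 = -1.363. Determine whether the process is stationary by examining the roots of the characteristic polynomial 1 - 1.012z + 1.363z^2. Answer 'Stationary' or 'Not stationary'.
\text{Not stationary}

The AR(p) characteristic polynomial is P(z) = 1 - 1.012z + 1.363z^2.
Stationarity requires all roots to lie outside the unit circle, i.e. |z| > 1 for every root.
Set 1 + (-1.012) z + (1.363) z^2 = 0, i.e. a z^2 + b z + c = 0 with a = 1.363, b = -1.012, c = 1.
Discriminant D = b^2 - 4ac = (-1.012)^2 - 4*(1.363)*1 = 1.024144 - (5.452) = -4.427856.
D < 0, so the roots are the complex-conjugate pair z = (-b +/- i sqrt(-D)) / (2a) = 0.3712 +/- 0.7719i.
For a conjugate pair |z|^2 = z * conj(z) = (product of roots) = c/a = 1/(1.363) = 0.733676, so |z| = sqrt(0.733676) = 0.8565 for both roots.
Moduli of all roots: 0.8565, 0.8565.
All moduli strictly greater than 1? No.
Verdict: Not stationary.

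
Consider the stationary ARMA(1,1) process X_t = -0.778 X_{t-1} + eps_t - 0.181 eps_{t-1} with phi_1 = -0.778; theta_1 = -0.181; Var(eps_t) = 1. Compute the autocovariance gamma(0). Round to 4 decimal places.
\gamma(0) = 3.3300

Multiply the model equation by X_{t-k} and take expectations. With theta_0 = psi_0 = 1 and psi_j the MA(infinity) weights, this gives
  gamma(k) - sum_i phi_i gamma(k-i) = c_k,
  c_k = sigma^2 * sum_{j=k..q} theta_j psi_{j-k}   (c_k = 0 for k > q),
using gamma(-m) = gamma(m).
psi-weights needed (psi_j = theta_j + sum_i phi_i psi_{j-i}):
  psi_1 = theta_1 + phi_1 = -0.181 + (-0.778) = -0.959
Right-hand sides:
  c_0 = sigma^2 (1 + theta_1 psi_1) = 1 * (1 + (-0.181)(-0.959)) = 1 * 1.173579 = 1.173579
  c_1 = sigma^2 theta_1 = 1 * (-0.181) = -0.181
  c_2 = 0
Equations for k = 0 and k = 1 (AR order 1):
  gamma(0) = phi_1 gamma(1) + c_0
  gamma(1) = phi_1 gamma(0) + c_1
Substituting the second into the first: gamma(0) (1 - phi_1^2) = c_0 + phi_1 c_1, so
  gamma(0) = (c_0 + phi_1 c_1) / (1 - phi_1^2) = (1.173579 + (-0.778)(-0.181)) / (1 - (-0.778)^2) = 1.314397 / 0.394716 = 3.329982.
Therefore gamma(0) = 3.3300 (to 4 decimal places).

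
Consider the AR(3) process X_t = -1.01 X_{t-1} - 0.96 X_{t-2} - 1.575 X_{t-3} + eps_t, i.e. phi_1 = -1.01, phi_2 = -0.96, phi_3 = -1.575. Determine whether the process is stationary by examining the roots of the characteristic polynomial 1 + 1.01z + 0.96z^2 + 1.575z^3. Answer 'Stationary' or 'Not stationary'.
\text{Not stationary}

The AR(p) characteristic polynomial is P(z) = 1 + 1.01z + 0.96z^2 + 1.575z^3.
Stationarity requires all roots to lie outside the unit circle, i.e. |z| > 1 for every root.
Degree 3: look for a simple real root z0 first, then factor out (1 - z/z0) and solve the remaining quadratic.
Testing z0 = -0.8: P(-0.8) = 1 + (1.01)(-0.8) + (0.96)(-0.8)^2 + (1.575)(-0.8)^3
  = 1 + (-0.808) + (0.6144) + (-0.8064) = 0.  So z_0 = -0.8 is a root, |z_0| = 0.8.
Divide out the factor (1 + 1.25 z) = (1 - z/z0) (since 1/z0 = -1.25):
  P(z) = (1 + 1.25 z)(1 + (-0.24) z + (1.26) z^2)
  [check: z-coef -0.24 - (-1.25) = 1.01; z^2-coef 1.26 - (-1.25)(-0.24) = 0.96; z^3-coef -(-1.25)(1.26) = 1.575.]
Remaining roots from the quadratic factor 1 + (-0.24) z + (1.26) z^2:
  Set 1 + (-0.24) z + (1.26) z^2 = 0, i.e. a z^2 + b z + c = 0 with a = 1.26, b = -0.24, c = 1.
  Discriminant D = b^2 - 4ac = (-0.24)^2 - 4*(1.26)*1 = 0.0576 - (5.04) = -4.9824.
  D < 0, so the roots are the complex-conjugate pair z = (-b +/- i sqrt(-D)) / (2a) = 0.0952 +/- 0.8858i.
  For a conjugate pair |z|^2 = z * conj(z) = (product of roots) = c/a = 1/(1.26) = 0.793651, so |z| = sqrt(0.793651) = 0.8909 for both roots.
Moduli of all roots: 0.8000, 0.8909, 0.8909.
All moduli strictly greater than 1? No.
Verdict: Not stationary.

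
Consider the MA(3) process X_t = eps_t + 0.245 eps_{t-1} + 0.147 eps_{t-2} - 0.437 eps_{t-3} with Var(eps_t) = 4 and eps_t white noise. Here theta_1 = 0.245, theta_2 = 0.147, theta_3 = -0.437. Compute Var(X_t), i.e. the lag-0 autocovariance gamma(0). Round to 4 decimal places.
\gamma(0) = 5.0904

For an MA(q) process X_t = eps_t + sum_i theta_i eps_{t-i} with
Var(eps_t) = sigma^2, the variance is
  gamma(0) = sigma^2 * (1 + sum_i theta_i^2).
  sum_i theta_i^2 = (0.245)^2 + (0.147)^2 + (-0.437)^2 = 0.060025 + 0.021609 + 0.190969 = 0.272603.
  gamma(0) = 4 * (1 + 0.272603) = 4 * 1.272603 = 5.090412, which rounds to 5.0904.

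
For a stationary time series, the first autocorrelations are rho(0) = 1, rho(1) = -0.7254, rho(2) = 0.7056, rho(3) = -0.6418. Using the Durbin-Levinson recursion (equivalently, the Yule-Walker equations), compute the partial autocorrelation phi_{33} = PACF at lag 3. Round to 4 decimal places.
\phi_{33} = -0.1210

The PACF at lag k is phi_{kk}, the last component of the solution
to the Yule-Walker system G_k phi = r_k where
  (G_k)_{ij} = rho(|i - j|), (r_k)_i = rho(i), i,j = 1..k.
Equivalently, Durbin-Levinson gives phi_{kk} iteratively:
  phi_{11} = rho(1)
  phi_{kk} = [rho(k) - sum_{j=1..k-1} phi_{k-1,j} rho(k-j)]
            / [1 - sum_{j=1..k-1} phi_{k-1,j} rho(j)],
  phi_{k,j} = phi_{k-1,j} - phi_{kk} phi_{k-1,k-j},  j = 1..k-1.
Step k = 1:
  phi_11 = rho(1) = -0.7254.
Step k = 2:
  phi_22 = [rho(2) - phi_11 rho(1)] / [1 - phi_11 rho(1)] = [0.7056 - (-0.7254)(-0.7254)] / [1 - (-0.7254)(-0.7254)]
         = 0.17939484 / 0.47379484 = 0.378634.
  Update: phi_21 = phi_11 - phi_22 phi_11 = -0.7254 - (0.378634)(-0.7254) = -0.450739.
Step k = 3:
  phi_33 = [rho(3) - phi_21 rho(2) - phi_22 rho(1)] / [1 - phi_21 rho(1) - phi_22 rho(2)]
    numerator   = -0.6418 - (-0.450739)(0.7056) - (0.378634)(-0.7254) = -0.04909753
    denominator = 1 - (-0.450739)(-0.7254) - (0.378634)(0.7056) = 0.40586985
  phi_33 = -0.04909753 / 0.40586985 = -0.121.
Therefore phi_{33} = -0.1210.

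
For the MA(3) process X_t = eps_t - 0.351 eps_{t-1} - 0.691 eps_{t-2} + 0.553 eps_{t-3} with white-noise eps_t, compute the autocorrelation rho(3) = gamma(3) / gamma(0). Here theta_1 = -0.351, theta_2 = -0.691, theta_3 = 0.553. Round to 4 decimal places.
\rho(3) = 0.2901

For an MA(q) process with theta_0 = 1, the autocovariance is
  gamma(k) = sigma^2 * sum_{i=0..q-k} theta_i * theta_{i+k},
and rho(k) = gamma(k) / gamma(0). Sigma^2 cancels.
  numerator   = (1)*(0.553) = 0.553.
  denominator = (1)^2 + (-0.351)^2 + (-0.691)^2 + (0.553)^2 = 1.906491.
  rho(3) = 0.553 / 1.906491 = 0.2901.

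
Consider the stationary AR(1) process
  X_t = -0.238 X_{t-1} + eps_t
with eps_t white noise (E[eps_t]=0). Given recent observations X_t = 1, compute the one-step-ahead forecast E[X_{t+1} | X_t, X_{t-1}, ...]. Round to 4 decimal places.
E[X_{t+1} \mid \mathcal F_t] = -0.2380

For an AR(p) model X_t = c + sum_i phi_i X_{t-i} + eps_t, the
one-step-ahead conditional mean is
  E[X_{t+1} | X_t, ...] = c + sum_i phi_i X_{t+1-i}.
Substitute known values:
  E[X_{t+1} | ...] = (-0.238) * (1)
                   = -0.2380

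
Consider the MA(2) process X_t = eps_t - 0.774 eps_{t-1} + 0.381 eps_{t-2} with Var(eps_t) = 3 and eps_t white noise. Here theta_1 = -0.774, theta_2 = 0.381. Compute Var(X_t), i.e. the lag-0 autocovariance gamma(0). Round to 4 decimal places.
\gamma(0) = 5.2327

For an MA(q) process X_t = eps_t + sum_i theta_i eps_{t-i} with
Var(eps_t) = sigma^2, the variance is
  gamma(0) = sigma^2 * (1 + sum_i theta_i^2).
  sum_i theta_i^2 = (-0.774)^2 + (0.381)^2 = 0.599076 + 0.145161 = 0.744237.
  gamma(0) = 3 * (1 + 0.744237) = 3 * 1.744237 = 5.232711, which rounds to 5.2327.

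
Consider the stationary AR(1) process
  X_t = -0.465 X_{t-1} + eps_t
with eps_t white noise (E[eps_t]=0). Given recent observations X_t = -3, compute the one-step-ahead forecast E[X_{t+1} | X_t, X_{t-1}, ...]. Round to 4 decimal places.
E[X_{t+1} \mid \mathcal F_t] = 1.3950

For an AR(p) model X_t = c + sum_i phi_i X_{t-i} + eps_t, the
one-step-ahead conditional mean is
  E[X_{t+1} | X_t, ...] = c + sum_i phi_i X_{t+1-i}.
Substitute known values:
  E[X_{t+1} | ...] = (-0.465) * (-3)
                   = 1.3950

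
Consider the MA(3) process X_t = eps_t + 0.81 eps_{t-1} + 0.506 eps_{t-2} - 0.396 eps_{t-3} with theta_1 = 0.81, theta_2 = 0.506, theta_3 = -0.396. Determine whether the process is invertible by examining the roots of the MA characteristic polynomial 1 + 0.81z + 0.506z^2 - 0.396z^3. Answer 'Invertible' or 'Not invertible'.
\text{Invertible}

The MA(q) characteristic polynomial is P(z) = 1 + 0.81z + 0.506z^2 - 0.396z^3.
Invertibility requires all roots to lie outside the unit circle, i.e. |z| > 1 for every root.
Degree 3: look for a simple real root z0 first, then factor out (1 - z/z0) and solve the remaining quadratic.
Testing z0 = 2.5: P(2.5) = 1 + (0.81)(2.5) + (0.506)(2.5)^2 + (-0.396)(2.5)^3
  = 1 + (2.025) + (3.1625) + (-6.1875) = 0.  So z_0 = 2.5 is a root, |z_0| = 2.5.
Divide out the factor (1 - 0.4 z) = (1 - z/z0) (since 1/z0 = 0.4):
  P(z) = (1 - 0.4 z)(1 + (1.21) z + (0.99) z^2)
  [check: z-coef 1.21 - (0.4) = 0.81; z^2-coef 0.99 - (0.4)(1.21) = 0.506; z^3-coef -(0.4)(0.99) = -0.396.]
Remaining roots from the quadratic factor 1 + (1.21) z + (0.99) z^2:
  Set 1 + (1.21) z + (0.99) z^2 = 0, i.e. a z^2 + b z + c = 0 with a = 0.99, b = 1.21, c = 1.
  Discriminant D = b^2 - 4ac = (1.21)^2 - 4*(0.99)*1 = 1.4641 - (3.96) = -2.4959.
  D < 0, so the roots are the complex-conjugate pair z = (-b +/- i sqrt(-D)) / (2a) = -0.6111 +/- 0.7979i.
  For a conjugate pair |z|^2 = z * conj(z) = (product of roots) = c/a = 1/(0.99) = 1.010101, so |z| = sqrt(1.010101) = 1.005 for both roots.
Moduli of all roots: 2.5000, 1.0050, 1.0050.
All moduli strictly greater than 1? Yes.
Verdict: Invertible.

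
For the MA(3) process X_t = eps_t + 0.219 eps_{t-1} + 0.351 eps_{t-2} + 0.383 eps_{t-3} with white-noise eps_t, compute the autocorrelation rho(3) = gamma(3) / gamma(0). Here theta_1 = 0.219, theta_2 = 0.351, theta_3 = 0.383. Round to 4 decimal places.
\rho(3) = 0.2906

For an MA(q) process with theta_0 = 1, the autocovariance is
  gamma(k) = sigma^2 * sum_{i=0..q-k} theta_i * theta_{i+k},
and rho(k) = gamma(k) / gamma(0). Sigma^2 cancels.
  numerator   = (1)*(0.383) = 0.383.
  denominator = (1)^2 + (0.219)^2 + (0.351)^2 + (0.383)^2 = 1.317851.
  rho(3) = 0.383 / 1.317851 = 0.2906.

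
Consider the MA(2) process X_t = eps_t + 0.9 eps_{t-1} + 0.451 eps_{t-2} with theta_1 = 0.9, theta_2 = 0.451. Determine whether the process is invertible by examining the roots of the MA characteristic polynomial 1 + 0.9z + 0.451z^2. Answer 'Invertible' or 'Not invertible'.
\text{Invertible}

The MA(q) characteristic polynomial is P(z) = 1 + 0.9z + 0.451z^2.
Invertibility requires all roots to lie outside the unit circle, i.e. |z| > 1 for every root.
Set 1 + (0.9) z + (0.451) z^2 = 0, i.e. a z^2 + b z + c = 0 with a = 0.451, b = 0.9, c = 1.
Discriminant D = b^2 - 4ac = (0.9)^2 - 4*(0.451)*1 = 0.81 - (1.804) = -0.994.
D < 0, so the roots are the complex-conjugate pair z = (-b +/- i sqrt(-D)) / (2a) = -0.9978 +/- 1.1053i.
For a conjugate pair |z|^2 = z * conj(z) = (product of roots) = c/a = 1/(0.451) = 2.217295, so |z| = sqrt(2.217295) = 1.4891 for both roots.
Moduli of all roots: 1.4891, 1.4891.
All moduli strictly greater than 1? Yes.
Verdict: Invertible.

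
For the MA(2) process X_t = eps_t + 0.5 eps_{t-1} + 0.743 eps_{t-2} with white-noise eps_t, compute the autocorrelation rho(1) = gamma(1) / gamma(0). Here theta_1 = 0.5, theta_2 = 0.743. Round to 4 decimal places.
\rho(1) = 0.4836

For an MA(q) process with theta_0 = 1, the autocovariance is
  gamma(k) = sigma^2 * sum_{i=0..q-k} theta_i * theta_{i+k},
and rho(k) = gamma(k) / gamma(0). Sigma^2 cancels.
  numerator   = (1)*(0.5) + (0.5)*(0.743) = 0.8715.
  denominator = (1)^2 + (0.5)^2 + (0.743)^2 = 1.802049.
  rho(1) = 0.8715 / 1.802049 = 0.4836.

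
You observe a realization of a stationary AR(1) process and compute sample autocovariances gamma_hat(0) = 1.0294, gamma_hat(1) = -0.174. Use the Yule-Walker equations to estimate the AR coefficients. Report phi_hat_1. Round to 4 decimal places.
\hat\phi_{1} = -0.1690

The Yule-Walker equations for an AR(p) process read, in matrix form,
  Gamma_p phi = r_p,   with   (Gamma_p)_{ij} = gamma(|i - j|),
                       (r_p)_i = gamma(i),   i,j = 1..p.
Substitute the sample gammas (Toeplitz matrix and right-hand side of size 1):
  Gamma_p = [[1.0294]]
  r_p     = [-0.174]
With p = 1 this is the single equation gamma(0) phi_1 = gamma(1):
  phi_hat_1 = gamma(1) / gamma(0) = -0.174 / 1.0294 = -0.1690.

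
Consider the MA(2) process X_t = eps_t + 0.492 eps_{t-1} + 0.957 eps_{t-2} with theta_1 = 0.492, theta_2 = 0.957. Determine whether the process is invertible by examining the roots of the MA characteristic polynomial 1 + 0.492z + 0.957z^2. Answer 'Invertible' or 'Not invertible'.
\text{Invertible}

The MA(q) characteristic polynomial is P(z) = 1 + 0.492z + 0.957z^2.
Invertibility requires all roots to lie outside the unit circle, i.e. |z| > 1 for every root.
Set 1 + (0.492) z + (0.957) z^2 = 0, i.e. a z^2 + b z + c = 0 with a = 0.957, b = 0.492, c = 1.
Discriminant D = b^2 - 4ac = (0.492)^2 - 4*(0.957)*1 = 0.242064 - (3.828) = -3.585936.
D < 0, so the roots are the complex-conjugate pair z = (-b +/- i sqrt(-D)) / (2a) = -0.2571 +/- 0.9894i.
For a conjugate pair |z|^2 = z * conj(z) = (product of roots) = c/a = 1/(0.957) = 1.044932, so |z| = sqrt(1.044932) = 1.0222 for both roots.
Moduli of all roots: 1.0222, 1.0222.
All moduli strictly greater than 1? Yes.
Verdict: Invertible.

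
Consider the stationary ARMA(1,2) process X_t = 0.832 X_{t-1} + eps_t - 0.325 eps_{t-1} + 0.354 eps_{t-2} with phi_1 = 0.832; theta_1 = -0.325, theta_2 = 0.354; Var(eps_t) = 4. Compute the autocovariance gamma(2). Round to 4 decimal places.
\gamma(2) = 9.8273

Multiply the model equation by X_{t-k} and take expectations. With theta_0 = psi_0 = 1 and psi_j the MA(infinity) weights, this gives
  gamma(k) - sum_i phi_i gamma(k-i) = c_k,
  c_k = sigma^2 * sum_{j=k..q} theta_j psi_{j-k}   (c_k = 0 for k > q),
using gamma(-m) = gamma(m).
psi-weights needed (psi_j = theta_j + sum_i phi_i psi_{j-i}):
  psi_1 = theta_1 + phi_1 = -0.325 + (0.832) = 0.507
  psi_2 = theta_2 + phi_1 psi_1 = 0.354 + (0.832)(0.507) = 0.775824
Right-hand sides:
  c_0 = sigma^2 (1 + theta_1 psi_1 + theta_2 psi_2) = 4 * (1 + (-0.325)(0.507) + (0.354)(0.775824)) = 4 * 1.109867 = 4.439467
  c_1 = sigma^2 (theta_1 + theta_2 psi_1) = 4 * (-0.325 + (0.354)(0.507)) = -0.582088
  c_2 = sigma^2 theta_2 = 4 * (0.354) = 1.416
Equations for k = 0 and k = 1 (AR order 1):
  gamma(0) = phi_1 gamma(1) + c_0
  gamma(1) = phi_1 gamma(0) + c_1
Substituting the second into the first: gamma(0) (1 - phi_1^2) = c_0 + phi_1 c_1, so
  gamma(0) = (c_0 + phi_1 c_1) / (1 - phi_1^2) = (4.439467 + (0.832)(-0.582088)) / (1 - (0.832)^2) = 3.95517 / 0.307776 = 12.850806.
  gamma(1) = phi_1 gamma(0) + c_1 = (0.832)(12.850806) + (-0.582088) = 10.109782.
For k = 2: gamma(2) = phi_1 gamma(1) + c_2
  = (0.832)(10.109782) + (1.416) = 9.827339.
Therefore gamma(2) = 9.8273 (to 4 decimal places).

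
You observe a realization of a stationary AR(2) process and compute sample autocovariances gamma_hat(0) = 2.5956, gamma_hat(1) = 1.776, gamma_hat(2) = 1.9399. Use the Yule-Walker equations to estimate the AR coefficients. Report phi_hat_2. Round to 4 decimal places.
\hat\phi_{2} = 0.5250

The Yule-Walker equations for an AR(p) process read, in matrix form,
  Gamma_p phi = r_p,   with   (Gamma_p)_{ij} = gamma(|i - j|),
                       (r_p)_i = gamma(i),   i,j = 1..p.
Substitute the sample gammas (Toeplitz matrix and right-hand side of size 2):
  Gamma_p = [[2.5956, 1.776], [1.776, 2.5956]]
  r_p     = [1.776, 1.9399]
Written out:
  2.5956 phi_1 + 1.776 phi_2 = 1.776
  1.776 phi_1 + 2.5956 phi_2 = 1.9399
Solve by Cramer's rule:
  det = gamma(0)^2 - gamma(1)^2 = (2.5956)^2 - (1.776)^2 = 6.73713936 - 3.154176 = 3.58296336
  phi_hat_1 = [gamma(1) gamma(0) - gamma(1) gamma(2)] / det = [(1.776)(2.5956) - (1.776)(1.9399)] / 3.58296336 = 1.1645232 / 3.58296336 = 0.325
  phi_hat_2 = [gamma(0) gamma(2) - gamma(1)^2] / det = [(2.5956)(1.9399) - (1.776)^2] / 3.58296336 = 1.88102844 / 3.58296336 = 0.525
So phi_hat = [0.3250, 0.5250].
Therefore phi_hat_2 = 0.5250.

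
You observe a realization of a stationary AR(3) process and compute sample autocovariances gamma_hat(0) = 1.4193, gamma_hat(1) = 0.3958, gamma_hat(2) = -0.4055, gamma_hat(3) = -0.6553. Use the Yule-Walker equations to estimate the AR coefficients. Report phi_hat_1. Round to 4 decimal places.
\hat\phi_{1} = 0.2670

The Yule-Walker equations for an AR(p) process read, in matrix form,
  Gamma_p phi = r_p,   with   (Gamma_p)_{ij} = gamma(|i - j|),
                       (r_p)_i = gamma(i),   i,j = 1..p.
Substitute the sample gammas (Toeplitz matrix and right-hand side of size 3):
  Gamma_p = [[1.4193, 0.3958, -0.4055], [0.3958, 1.4193, 0.3958], [-0.4055, 0.3958, 1.4193]]
  r_p     = [0.3958, -0.4055, -0.6553]
Written out (R1..R3):
  (R1) 1.4193 phi_1 + 0.3958 phi_2 - 0.4055 phi_3 = 0.3958
  (R2) 0.3958 phi_1 + 1.4193 phi_2 + 0.3958 phi_3 = -0.4055
  (R3) -0.4055 phi_1 + 0.3958 phi_2 + 1.4193 phi_3 = -0.6553
Gaussian elimination:
  R2 <- R2 - (0.3958/1.4193) R1 = R2 - (0.27887) R1:  1.308923 phi_2 + 0.508882 phi_3 = -0.515877
  R3 <- R3 - (-0.4055/1.4193) R1 = R3 - (-0.285704) R1:  0.508882 phi_2 + 1.303447 phi_3 = -0.542218
  R3 <- R3 - (0.508882/1.308923) R2 = R3 - (0.388779) R2:  1.105604 phi_3 = -0.341656
Back-substitution:
  phi_hat_3 = -0.341656 / 1.105604 = -0.309022
  phi_hat_2 = (-0.515877 - (0.508882)(-0.309022)) / 1.308923 = -0.273982
  phi_hat_1 = (0.3958 - (0.3958)(-0.273982) - (-0.4055)(-0.309022)) / 1.4193 = 0.266986
So phi_hat = [0.2670, -0.2740, -0.3090].
Therefore phi_hat_1 = 0.2670.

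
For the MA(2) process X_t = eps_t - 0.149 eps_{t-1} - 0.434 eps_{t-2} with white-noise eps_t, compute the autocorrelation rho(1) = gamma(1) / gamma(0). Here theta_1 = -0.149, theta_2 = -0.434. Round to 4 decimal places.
\rho(1) = -0.0697

For an MA(q) process with theta_0 = 1, the autocovariance is
  gamma(k) = sigma^2 * sum_{i=0..q-k} theta_i * theta_{i+k},
and rho(k) = gamma(k) / gamma(0). Sigma^2 cancels.
  numerator   = (1)*(-0.149) + (-0.149)*(-0.434) = -0.084334.
  denominator = (1)^2 + (-0.149)^2 + (-0.434)^2 = 1.210557.
  rho(1) = -0.084334 / 1.210557 = -0.0697.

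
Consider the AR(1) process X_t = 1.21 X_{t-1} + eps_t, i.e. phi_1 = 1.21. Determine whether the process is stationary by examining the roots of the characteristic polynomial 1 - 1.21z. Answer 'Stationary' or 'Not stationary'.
\text{Not stationary}

The AR(p) characteristic polynomial is P(z) = 1 - 1.21z.
Stationarity requires all roots to lie outside the unit circle, i.e. |z| > 1 for every root.
This is linear in z: 1 + (-1.21) z = 0  =>  z = -1/(-1.21) = 0.826446,  |z| = 0.826446.
Moduli of all roots: 0.8264.
All moduli strictly greater than 1? No.
Verdict: Not stationary.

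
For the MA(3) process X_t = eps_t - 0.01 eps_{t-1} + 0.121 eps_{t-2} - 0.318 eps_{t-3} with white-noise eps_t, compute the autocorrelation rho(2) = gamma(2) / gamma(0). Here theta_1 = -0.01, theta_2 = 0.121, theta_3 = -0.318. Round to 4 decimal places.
\rho(2) = 0.1113

For an MA(q) process with theta_0 = 1, the autocovariance is
  gamma(k) = sigma^2 * sum_{i=0..q-k} theta_i * theta_{i+k},
and rho(k) = gamma(k) / gamma(0). Sigma^2 cancels.
  numerator   = (1)*(0.121) + (-0.01)*(-0.318) = 0.12418.
  denominator = (1)^2 + (-0.01)^2 + (0.121)^2 + (-0.318)^2 = 1.115865.
  rho(2) = 0.12418 / 1.115865 = 0.1113.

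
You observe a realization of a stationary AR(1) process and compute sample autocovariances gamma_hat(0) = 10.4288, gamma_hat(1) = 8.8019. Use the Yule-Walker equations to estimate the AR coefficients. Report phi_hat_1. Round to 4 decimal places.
\hat\phi_{1} = 0.8440

The Yule-Walker equations for an AR(p) process read, in matrix form,
  Gamma_p phi = r_p,   with   (Gamma_p)_{ij} = gamma(|i - j|),
                       (r_p)_i = gamma(i),   i,j = 1..p.
Substitute the sample gammas (Toeplitz matrix and right-hand side of size 1):
  Gamma_p = [[10.4288]]
  r_p     = [8.8019]
With p = 1 this is the single equation gamma(0) phi_1 = gamma(1):
  phi_hat_1 = gamma(1) / gamma(0) = 8.8019 / 10.4288 = 0.8440.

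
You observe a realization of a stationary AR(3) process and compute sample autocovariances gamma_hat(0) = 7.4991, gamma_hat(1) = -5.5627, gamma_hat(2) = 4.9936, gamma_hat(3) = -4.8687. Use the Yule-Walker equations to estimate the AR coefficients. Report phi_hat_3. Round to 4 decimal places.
\hat\phi_{3} = -0.2180

The Yule-Walker equations for an AR(p) process read, in matrix form,
  Gamma_p phi = r_p,   with   (Gamma_p)_{ij} = gamma(|i - j|),
                       (r_p)_i = gamma(i),   i,j = 1..p.
Substitute the sample gammas (Toeplitz matrix and right-hand side of size 3):
  Gamma_p = [[7.4991, -5.5627, 4.9936], [-5.5627, 7.4991, -5.5627], [4.9936, -5.5627, 7.4991]]
  r_p     = [-5.5627, 4.9936, -4.8687]
Written out (R1..R3):
  (R1) 7.4991 phi_1 - 5.5627 phi_2 + 4.9936 phi_3 = -5.5627
  (R2) -5.5627 phi_1 + 7.4991 phi_2 - 5.5627 phi_3 = 4.9936
  (R3) 4.9936 phi_1 - 5.5627 phi_2 + 7.4991 phi_3 = -4.8687
Gaussian elimination:
  R2 <- R2 - (-5.5627/7.4991) R1 = R2 - (-0.741782) R1:  3.372787 phi_2 - 1.858536 phi_3 = 0.867287
  R3 <- R3 - (4.9936/7.4991) R1 = R3 - (0.665893) R1:  -1.858536 phi_2 + 4.173896 phi_3 = -1.164536
  R3 <- R3 - (-1.858536/3.372787) R2 = R3 - (-0.551038) R2:  3.149771 phi_3 = -0.686627
Back-substitution:
  phi_hat_3 = -0.686627 / 3.149771 = -0.217993
  phi_hat_2 = (0.867287 - (-1.858536)(-0.217993)) / 3.372787 = 0.13702
  phi_hat_1 = (-5.5627 - (-5.5627)(0.13702) - (4.9936)(-0.217993)) / 7.4991 = -0.494983
So phi_hat = [-0.4950, 0.1370, -0.2180].
Therefore phi_hat_3 = -0.2180.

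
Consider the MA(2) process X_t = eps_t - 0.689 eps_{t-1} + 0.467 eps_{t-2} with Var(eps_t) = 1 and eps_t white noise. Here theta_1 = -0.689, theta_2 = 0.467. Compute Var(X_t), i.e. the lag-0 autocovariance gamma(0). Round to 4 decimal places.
\gamma(0) = 1.6928

For an MA(q) process X_t = eps_t + sum_i theta_i eps_{t-i} with
Var(eps_t) = sigma^2, the variance is
  gamma(0) = sigma^2 * (1 + sum_i theta_i^2).
  sum_i theta_i^2 = (-0.689)^2 + (0.467)^2 = 0.474721 + 0.218089 = 0.69281.
  gamma(0) = 1 * (1 + 0.69281) = 1 * 1.69281 = 1.69281, which rounds to 1.6928.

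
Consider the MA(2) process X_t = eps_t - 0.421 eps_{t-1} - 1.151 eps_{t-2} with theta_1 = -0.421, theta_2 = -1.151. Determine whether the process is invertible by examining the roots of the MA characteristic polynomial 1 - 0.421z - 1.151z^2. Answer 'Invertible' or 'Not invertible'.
\text{Not invertible}

The MA(q) characteristic polynomial is P(z) = 1 - 0.421z - 1.151z^2.
Invertibility requires all roots to lie outside the unit circle, i.e. |z| > 1 for every root.
Set 1 + (-0.421) z + (-1.151) z^2 = 0, i.e. a z^2 + b z + c = 0 with a = -1.151, b = -0.421, c = 1.
Discriminant D = b^2 - 4ac = (-0.421)^2 - 4*(-1.151)*1 = 0.177241 - (-4.604) = 4.781241.
D >= 0, so the roots are real: z = (-b +/- sqrt(D)) / (2a) = (0.421 +/- 2.186605) / (-2.302).
  z_1 = (0.421 + 2.186605) / (-2.302) = -1.1328,   |z_1| = 1.1328.
  z_2 = (0.421 - 2.186605) / (-2.302) = 0.767,   |z_2| = 0.767.
Moduli of all roots: 1.1328, 0.7670.
All moduli strictly greater than 1? No.
Verdict: Not invertible.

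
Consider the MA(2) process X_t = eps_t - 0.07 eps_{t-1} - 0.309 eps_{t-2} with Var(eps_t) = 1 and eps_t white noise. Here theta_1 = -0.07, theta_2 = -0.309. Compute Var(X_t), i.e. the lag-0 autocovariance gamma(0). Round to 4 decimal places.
\gamma(0) = 1.1004

For an MA(q) process X_t = eps_t + sum_i theta_i eps_{t-i} with
Var(eps_t) = sigma^2, the variance is
  gamma(0) = sigma^2 * (1 + sum_i theta_i^2).
  sum_i theta_i^2 = (-0.07)^2 + (-0.309)^2 = 0.0049 + 0.095481 = 0.100381.
  gamma(0) = 1 * (1 + 0.100381) = 1 * 1.100381 = 1.100381, which rounds to 1.1004.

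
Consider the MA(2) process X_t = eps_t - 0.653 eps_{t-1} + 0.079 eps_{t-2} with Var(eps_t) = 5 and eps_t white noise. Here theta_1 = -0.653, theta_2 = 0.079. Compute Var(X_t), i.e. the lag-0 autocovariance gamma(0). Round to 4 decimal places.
\gamma(0) = 7.1633

For an MA(q) process X_t = eps_t + sum_i theta_i eps_{t-i} with
Var(eps_t) = sigma^2, the variance is
  gamma(0) = sigma^2 * (1 + sum_i theta_i^2).
  sum_i theta_i^2 = (-0.653)^2 + (0.079)^2 = 0.426409 + 0.006241 = 0.43265.
  gamma(0) = 5 * (1 + 0.43265) = 5 * 1.43265 = 7.16325, which rounds to 7.1633.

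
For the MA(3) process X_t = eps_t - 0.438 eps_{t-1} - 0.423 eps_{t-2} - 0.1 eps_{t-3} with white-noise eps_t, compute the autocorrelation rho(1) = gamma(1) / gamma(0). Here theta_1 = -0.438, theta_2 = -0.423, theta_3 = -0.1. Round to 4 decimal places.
\rho(1) = -0.1524

For an MA(q) process with theta_0 = 1, the autocovariance is
  gamma(k) = sigma^2 * sum_{i=0..q-k} theta_i * theta_{i+k},
and rho(k) = gamma(k) / gamma(0). Sigma^2 cancels.
  numerator   = (1)*(-0.438) + (-0.438)*(-0.423) + (-0.423)*(-0.1) = -0.210426.
  denominator = (1)^2 + (-0.438)^2 + (-0.423)^2 + (-0.1)^2 = 1.380773.
  rho(1) = -0.210426 / 1.380773 = -0.1524.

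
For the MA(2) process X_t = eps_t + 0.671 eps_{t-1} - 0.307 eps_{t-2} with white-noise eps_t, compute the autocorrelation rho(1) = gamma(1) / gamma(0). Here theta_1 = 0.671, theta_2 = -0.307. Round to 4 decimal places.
\rho(1) = 0.3011

For an MA(q) process with theta_0 = 1, the autocovariance is
  gamma(k) = sigma^2 * sum_{i=0..q-k} theta_i * theta_{i+k},
and rho(k) = gamma(k) / gamma(0). Sigma^2 cancels.
  numerator   = (1)*(0.671) + (0.671)*(-0.307) = 0.465003.
  denominator = (1)^2 + (0.671)^2 + (-0.307)^2 = 1.54449.
  rho(1) = 0.465003 / 1.54449 = 0.3011.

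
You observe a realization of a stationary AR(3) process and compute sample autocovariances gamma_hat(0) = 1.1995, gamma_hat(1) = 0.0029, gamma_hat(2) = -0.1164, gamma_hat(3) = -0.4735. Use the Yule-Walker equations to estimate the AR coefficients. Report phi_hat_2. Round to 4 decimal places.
\hat\phi_{2} = -0.0960

The Yule-Walker equations for an AR(p) process read, in matrix form,
  Gamma_p phi = r_p,   with   (Gamma_p)_{ij} = gamma(|i - j|),
                       (r_p)_i = gamma(i),   i,j = 1..p.
Substitute the sample gammas (Toeplitz matrix and right-hand side of size 3):
  Gamma_p = [[1.1995, 0.0029, -0.1164], [0.0029, 1.1995, 0.0029], [-0.1164, 0.0029, 1.1995]]
  r_p     = [0.0029, -0.1164, -0.4735]
Written out (R1..R3):
  (R1) 1.1995 phi_1 + 0.0029 phi_2 - 0.1164 phi_3 = 0.0029
  (R2) 0.0029 phi_1 + 1.1995 phi_2 + 0.0029 phi_3 = -0.1164
  (R3) -0.1164 phi_1 + 0.0029 phi_2 + 1.1995 phi_3 = -0.4735
Gaussian elimination:
  R2 <- R2 - (0.0029/1.1995) R1 = R2 - (0.002418) R1:  1.199493 phi_2 + 0.003181 phi_3 = -0.116407
  R3 <- R3 - (-0.1164/1.1995) R1 = R3 - (-0.09704) R1:  0.003181 phi_2 + 1.188204 phi_3 = -0.473219
  R3 <- R3 - (0.003181/1.199493) R2 = R3 - (0.002652) R2:  1.188196 phi_3 = -0.47291
Back-substitution:
  phi_hat_3 = -0.47291 / 1.188196 = -0.398007
  phi_hat_2 = (-0.116407 - (0.003181)(-0.398007)) / 1.199493 = -0.095991
  phi_hat_1 = (0.0029 - (0.0029)(-0.095991) - (-0.1164)(-0.398007)) / 1.1995 = -0.035973
So phi_hat = [-0.0360, -0.0960, -0.3980].
Therefore phi_hat_2 = -0.0960.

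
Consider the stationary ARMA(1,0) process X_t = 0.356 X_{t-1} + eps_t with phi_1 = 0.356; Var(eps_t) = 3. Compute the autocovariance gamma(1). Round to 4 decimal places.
\gamma(1) = 1.2230

Multiply the model equation by X_{t-k} and take expectations. With theta_0 = psi_0 = 1 and psi_j the MA(infinity) weights, this gives
  gamma(k) - sum_i phi_i gamma(k-i) = c_k,
  c_k = sigma^2 * sum_{j=k..q} theta_j psi_{j-k}   (c_k = 0 for k > q),
using gamma(-m) = gamma(m).
Pure AR (q = 0): c_0 = sigma^2 = 3, c_k = 0 for k >= 1.
Equations for k = 0 and k = 1 (AR order 1):
  gamma(0) = phi_1 gamma(1) + c_0
  gamma(1) = phi_1 gamma(0) + c_1
Substituting the second into the first: gamma(0) (1 - phi_1^2) = c_0 + phi_1 c_1, so
  gamma(0) = c_0 / (1 - phi_1^2) = 3 / (1 - (0.356)^2) = 3 / 0.873264 = 3.435387.
  gamma(1) = phi_1 gamma(0) = (0.356)(3.435387) = 1.222998.
Therefore gamma(1) = 1.2230 (to 4 decimal places).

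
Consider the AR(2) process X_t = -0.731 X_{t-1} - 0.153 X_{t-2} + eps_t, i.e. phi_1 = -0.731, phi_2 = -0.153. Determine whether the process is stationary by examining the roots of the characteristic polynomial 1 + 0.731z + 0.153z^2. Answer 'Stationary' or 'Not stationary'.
\text{Stationary}

The AR(p) characteristic polynomial is P(z) = 1 + 0.731z + 0.153z^2.
Stationarity requires all roots to lie outside the unit circle, i.e. |z| > 1 for every root.
Set 1 + (0.731) z + (0.153) z^2 = 0, i.e. a z^2 + b z + c = 0 with a = 0.153, b = 0.731, c = 1.
Discriminant D = b^2 - 4ac = (0.731)^2 - 4*(0.153)*1 = 0.534361 - (0.612) = -0.077639.
D < 0, so the roots are the complex-conjugate pair z = (-b +/- i sqrt(-D)) / (2a) = -2.3889 +/- 0.9106i.
For a conjugate pair |z|^2 = z * conj(z) = (product of roots) = c/a = 1/(0.153) = 6.535948, so |z| = sqrt(6.535948) = 2.5565 for both roots.
Moduli of all roots: 2.5565, 2.5565.
All moduli strictly greater than 1? Yes.
Verdict: Stationary.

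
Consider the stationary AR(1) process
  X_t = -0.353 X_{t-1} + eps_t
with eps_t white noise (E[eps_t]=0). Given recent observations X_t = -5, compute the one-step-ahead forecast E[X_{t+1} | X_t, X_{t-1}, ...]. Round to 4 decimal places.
E[X_{t+1} \mid \mathcal F_t] = 1.7650

For an AR(p) model X_t = c + sum_i phi_i X_{t-i} + eps_t, the
one-step-ahead conditional mean is
  E[X_{t+1} | X_t, ...] = c + sum_i phi_i X_{t+1-i}.
Substitute known values:
  E[X_{t+1} | ...] = (-0.353) * (-5)
                   = 1.7650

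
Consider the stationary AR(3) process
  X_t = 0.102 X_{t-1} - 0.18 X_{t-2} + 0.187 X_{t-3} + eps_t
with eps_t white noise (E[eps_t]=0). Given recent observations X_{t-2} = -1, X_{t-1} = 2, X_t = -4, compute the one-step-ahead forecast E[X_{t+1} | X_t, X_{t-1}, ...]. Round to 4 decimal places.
E[X_{t+1} \mid \mathcal F_t] = -0.9550

For an AR(p) model X_t = c + sum_i phi_i X_{t-i} + eps_t, the
one-step-ahead conditional mean is
  E[X_{t+1} | X_t, ...] = c + sum_i phi_i X_{t+1-i}.
Substitute known values:
  E[X_{t+1} | ...] = (0.102) * (-4) + (-0.18) * (2) + (0.187) * (-1)
                   = -0.9550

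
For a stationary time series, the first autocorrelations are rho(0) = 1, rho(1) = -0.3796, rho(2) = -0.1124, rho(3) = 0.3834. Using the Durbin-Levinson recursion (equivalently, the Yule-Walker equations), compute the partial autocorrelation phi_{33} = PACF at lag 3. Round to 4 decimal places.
\phi_{33} = 0.2749

The PACF at lag k is phi_{kk}, the last component of the solution
to the Yule-Walker system G_k phi = r_k where
  (G_k)_{ij} = rho(|i - j|), (r_k)_i = rho(i), i,j = 1..k.
Equivalently, Durbin-Levinson gives phi_{kk} iteratively:
  phi_{11} = rho(1)
  phi_{kk} = [rho(k) - sum_{j=1..k-1} phi_{k-1,j} rho(k-j)]
            / [1 - sum_{j=1..k-1} phi_{k-1,j} rho(j)],
  phi_{k,j} = phi_{k-1,j} - phi_{kk} phi_{k-1,k-j},  j = 1..k-1.
Step k = 1:
  phi_11 = rho(1) = -0.3796.
Step k = 2:
  phi_22 = [rho(2) - phi_11 rho(1)] / [1 - phi_11 rho(1)] = [-0.1124 - (-0.3796)(-0.3796)] / [1 - (-0.3796)(-0.3796)]
         = -0.25649616 / 0.85590384 = -0.299679.
  Update: phi_21 = phi_11 - phi_22 phi_11 = -0.3796 - (-0.299679)(-0.3796) = -0.493358.
Step k = 3:
  phi_33 = [rho(3) - phi_21 rho(2) - phi_22 rho(1)] / [1 - phi_21 rho(1) - phi_22 rho(2)]
    numerator   = 0.3834 - (-0.493358)(-0.1124) - (-0.299679)(-0.3796) = 0.21418852
    denominator = 1 - (-0.493358)(-0.3796) - (-0.299679)(-0.1124) = 0.7790374
  phi_33 = 0.21418852 / 0.7790374 = 0.2749.
Therefore phi_{33} = 0.2749.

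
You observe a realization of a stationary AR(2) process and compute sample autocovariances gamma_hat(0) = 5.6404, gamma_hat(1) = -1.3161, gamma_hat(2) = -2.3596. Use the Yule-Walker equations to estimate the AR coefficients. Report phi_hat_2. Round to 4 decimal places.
\hat\phi_{2} = -0.5000

The Yule-Walker equations for an AR(p) process read, in matrix form,
  Gamma_p phi = r_p,   with   (Gamma_p)_{ij} = gamma(|i - j|),
                       (r_p)_i = gamma(i),   i,j = 1..p.
Substitute the sample gammas (Toeplitz matrix and right-hand side of size 2):
  Gamma_p = [[5.6404, -1.3161], [-1.3161, 5.6404]]
  r_p     = [-1.3161, -2.3596]
Written out:
  5.6404 phi_1 - 1.3161 phi_2 = -1.3161
  -1.3161 phi_1 + 5.6404 phi_2 = -2.3596
Solve by Cramer's rule:
  det = gamma(0)^2 - gamma(1)^2 = (5.6404)^2 - (-1.3161)^2 = 31.81411216 - 1.73211921 = 30.08199295
  phi_hat_1 = [gamma(1) gamma(0) - gamma(1) gamma(2)] / det = [(-1.3161)(5.6404) - (-1.3161)(-2.3596)] / 30.08199295 = -10.5288 / 30.08199295 = -0.35
  phi_hat_2 = [gamma(0) gamma(2) - gamma(1)^2] / det = [(5.6404)(-2.3596) - (-1.3161)^2] / 30.08199295 = -15.04120705 / 30.08199295 = -0.5
So phi_hat = [-0.3500, -0.5000].
Therefore phi_hat_2 = -0.5000.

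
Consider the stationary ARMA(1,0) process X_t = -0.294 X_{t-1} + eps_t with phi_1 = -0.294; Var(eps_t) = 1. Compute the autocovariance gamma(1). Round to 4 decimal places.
\gamma(1) = -0.3218

Multiply the model equation by X_{t-k} and take expectations. With theta_0 = psi_0 = 1 and psi_j the MA(infinity) weights, this gives
  gamma(k) - sum_i phi_i gamma(k-i) = c_k,
  c_k = sigma^2 * sum_{j=k..q} theta_j psi_{j-k}   (c_k = 0 for k > q),
using gamma(-m) = gamma(m).
Pure AR (q = 0): c_0 = sigma^2 = 1, c_k = 0 for k >= 1.
Equations for k = 0 and k = 1 (AR order 1):
  gamma(0) = phi_1 gamma(1) + c_0
  gamma(1) = phi_1 gamma(0) + c_1
Substituting the second into the first: gamma(0) (1 - phi_1^2) = c_0 + phi_1 c_1, so
  gamma(0) = c_0 / (1 - phi_1^2) = 1 / (1 - (-0.294)^2) = 1 / 0.913564 = 1.094614.
  gamma(1) = phi_1 gamma(0) = (-0.294)(1.094614) = -0.321817.
Therefore gamma(1) = -0.3218 (to 4 decimal places).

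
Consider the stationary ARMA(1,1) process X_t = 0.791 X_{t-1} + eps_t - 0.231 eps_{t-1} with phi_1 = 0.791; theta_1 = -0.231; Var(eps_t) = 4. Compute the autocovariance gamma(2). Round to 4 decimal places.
\gamma(2) = 3.8686

Multiply the model equation by X_{t-k} and take expectations. With theta_0 = psi_0 = 1 and psi_j the MA(infinity) weights, this gives
  gamma(k) - sum_i phi_i gamma(k-i) = c_k,
  c_k = sigma^2 * sum_{j=k..q} theta_j psi_{j-k}   (c_k = 0 for k > q),
using gamma(-m) = gamma(m).
psi-weights needed (psi_j = theta_j + sum_i phi_i psi_{j-i}):
  psi_1 = theta_1 + phi_1 = -0.231 + (0.791) = 0.56
Right-hand sides:
  c_0 = sigma^2 (1 + theta_1 psi_1) = 4 * (1 + (-0.231)(0.56)) = 4 * 0.87064 = 3.48256
  c_1 = sigma^2 theta_1 = 4 * (-0.231) = -0.924
  c_2 = 0
Equations for k = 0 and k = 1 (AR order 1):
  gamma(0) = phi_1 gamma(1) + c_0
  gamma(1) = phi_1 gamma(0) + c_1
Substituting the second into the first: gamma(0) (1 - phi_1^2) = c_0 + phi_1 c_1, so
  gamma(0) = (c_0 + phi_1 c_1) / (1 - phi_1^2) = (3.48256 + (0.791)(-0.924)) / (1 - (0.791)^2) = 2.751676 / 0.374319 = 7.351152.
  gamma(1) = phi_1 gamma(0) + c_1 = (0.791)(7.351152) + (-0.924) = 4.890762.
For k = 2 (> q): gamma(2) = phi_1 gamma(1) = (0.791)(4.890762) = 3.868592.
Therefore gamma(2) = 3.8686 (to 4 decimal places).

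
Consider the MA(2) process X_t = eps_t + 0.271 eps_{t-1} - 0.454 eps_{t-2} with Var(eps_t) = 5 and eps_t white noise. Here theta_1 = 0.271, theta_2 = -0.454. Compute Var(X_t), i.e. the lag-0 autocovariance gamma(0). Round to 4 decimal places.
\gamma(0) = 6.3978

For an MA(q) process X_t = eps_t + sum_i theta_i eps_{t-i} with
Var(eps_t) = sigma^2, the variance is
  gamma(0) = sigma^2 * (1 + sum_i theta_i^2).
  sum_i theta_i^2 = (0.271)^2 + (-0.454)^2 = 0.073441 + 0.206116 = 0.279557.
  gamma(0) = 5 * (1 + 0.279557) = 5 * 1.279557 = 6.397785, which rounds to 6.3978.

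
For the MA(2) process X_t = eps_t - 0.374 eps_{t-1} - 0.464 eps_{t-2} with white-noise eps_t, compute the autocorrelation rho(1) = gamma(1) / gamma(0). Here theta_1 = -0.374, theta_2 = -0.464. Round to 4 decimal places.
\rho(1) = -0.1479

For an MA(q) process with theta_0 = 1, the autocovariance is
  gamma(k) = sigma^2 * sum_{i=0..q-k} theta_i * theta_{i+k},
and rho(k) = gamma(k) / gamma(0). Sigma^2 cancels.
  numerator   = (1)*(-0.374) + (-0.374)*(-0.464) = -0.200464.
  denominator = (1)^2 + (-0.374)^2 + (-0.464)^2 = 1.355172.
  rho(1) = -0.200464 / 1.355172 = -0.1479.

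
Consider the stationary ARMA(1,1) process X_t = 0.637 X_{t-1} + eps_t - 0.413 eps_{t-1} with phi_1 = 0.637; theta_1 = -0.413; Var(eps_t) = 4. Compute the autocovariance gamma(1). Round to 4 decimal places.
\gamma(1) = 1.1111

Multiply the model equation by X_{t-k} and take expectations. With theta_0 = psi_0 = 1 and psi_j the MA(infinity) weights, this gives
  gamma(k) - sum_i phi_i gamma(k-i) = c_k,
  c_k = sigma^2 * sum_{j=k..q} theta_j psi_{j-k}   (c_k = 0 for k > q),
using gamma(-m) = gamma(m).
psi-weights needed (psi_j = theta_j + sum_i phi_i psi_{j-i}):
  psi_1 = theta_1 + phi_1 = -0.413 + (0.637) = 0.224
Right-hand sides:
  c_0 = sigma^2 (1 + theta_1 psi_1) = 4 * (1 + (-0.413)(0.224)) = 4 * 0.907488 = 3.629952
  c_1 = sigma^2 theta_1 = 4 * (-0.413) = -1.652
  c_2 = 0
Equations for k = 0 and k = 1 (AR order 1):
  gamma(0) = phi_1 gamma(1) + c_0
  gamma(1) = phi_1 gamma(0) + c_1
Substituting the second into the first: gamma(0) (1 - phi_1^2) = c_0 + phi_1 c_1, so
  gamma(0) = (c_0 + phi_1 c_1) / (1 - phi_1^2) = (3.629952 + (0.637)(-1.652)) / (1 - (0.637)^2) = 2.577628 / 0.594231 = 4.337754.
  gamma(1) = phi_1 gamma(0) + c_1 = (0.637)(4.337754) + (-1.652) = 1.111149.
Therefore gamma(1) = 1.1111 (to 4 decimal places).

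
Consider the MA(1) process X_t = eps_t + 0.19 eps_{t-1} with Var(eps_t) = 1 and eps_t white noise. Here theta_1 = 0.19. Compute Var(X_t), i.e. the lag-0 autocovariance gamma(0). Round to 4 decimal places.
\gamma(0) = 1.0361

For an MA(q) process X_t = eps_t + sum_i theta_i eps_{t-i} with
Var(eps_t) = sigma^2, the variance is
  gamma(0) = sigma^2 * (1 + sum_i theta_i^2).
  sum_i theta_i^2 = (0.19)^2 = 0.0361.
  gamma(0) = 1 * (1 + 0.0361) = 1 * 1.0361 = 1.0361.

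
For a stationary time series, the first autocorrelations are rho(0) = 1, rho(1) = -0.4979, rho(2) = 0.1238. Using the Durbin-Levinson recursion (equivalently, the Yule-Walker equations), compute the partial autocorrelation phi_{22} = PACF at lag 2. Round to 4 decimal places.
\phi_{22} = -0.1650

The PACF at lag k is phi_{kk}, the last component of the solution
to the Yule-Walker system G_k phi = r_k where
  (G_k)_{ij} = rho(|i - j|), (r_k)_i = rho(i), i,j = 1..k.
Equivalently, Durbin-Levinson gives phi_{kk} iteratively:
  phi_{11} = rho(1)
  phi_{kk} = [rho(k) - sum_{j=1..k-1} phi_{k-1,j} rho(k-j)]
            / [1 - sum_{j=1..k-1} phi_{k-1,j} rho(j)],
  phi_{k,j} = phi_{k-1,j} - phi_{kk} phi_{k-1,k-j},  j = 1..k-1.
Step k = 1:
  phi_11 = rho(1) = -0.4979.
Step k = 2:
  phi_22 = [rho(2) - phi_11 rho(1)] / [1 - phi_11 rho(1)] = [0.1238 - (-0.4979)(-0.4979)] / [1 - (-0.4979)(-0.4979)]
         = -0.12410441 / 0.75209559 = -0.165.
Therefore phi_{22} = -0.1650.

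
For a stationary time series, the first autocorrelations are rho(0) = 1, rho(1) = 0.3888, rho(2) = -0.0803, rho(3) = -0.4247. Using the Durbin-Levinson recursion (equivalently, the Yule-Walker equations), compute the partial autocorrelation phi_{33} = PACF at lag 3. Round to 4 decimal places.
\phi_{33} = -0.3550

The PACF at lag k is phi_{kk}, the last component of the solution
to the Yule-Walker system G_k phi = r_k where
  (G_k)_{ij} = rho(|i - j|), (r_k)_i = rho(i), i,j = 1..k.
Equivalently, Durbin-Levinson gives phi_{kk} iteratively:
  phi_{11} = rho(1)
  phi_{kk} = [rho(k) - sum_{j=1..k-1} phi_{k-1,j} rho(k-j)]
            / [1 - sum_{j=1..k-1} phi_{k-1,j} rho(j)],
  phi_{k,j} = phi_{k-1,j} - phi_{kk} phi_{k-1,k-j},  j = 1..k-1.
Step k = 1:
  phi_11 = rho(1) = 0.3888.
Step k = 2:
  phi_22 = [rho(2) - phi_11 rho(1)] / [1 - phi_11 rho(1)] = [-0.0803 - (0.3888)(0.3888)] / [1 - (0.3888)(0.3888)]
         = -0.23146544 / 0.84883456 = -0.272686.
  Update: phi_21 = phi_11 - phi_22 phi_11 = 0.3888 - (-0.272686)(0.3888) = 0.49482.
Step k = 3:
  phi_33 = [rho(3) - phi_21 rho(2) - phi_22 rho(1)] / [1 - phi_21 rho(1) - phi_22 rho(2)]
    numerator   = -0.4247 - (0.49482)(-0.0803) - (-0.272686)(0.3888) = -0.27894554
    denominator = 1 - (0.49482)(0.3888) - (-0.272686)(-0.0803) = 0.78571714
  phi_33 = -0.27894554 / 0.78571714 = -0.355.
Therefore phi_{33} = -0.3550.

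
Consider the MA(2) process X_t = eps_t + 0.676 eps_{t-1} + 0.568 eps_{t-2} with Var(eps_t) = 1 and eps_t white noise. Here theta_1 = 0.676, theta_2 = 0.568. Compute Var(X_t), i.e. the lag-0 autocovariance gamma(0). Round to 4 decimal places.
\gamma(0) = 1.7796

For an MA(q) process X_t = eps_t + sum_i theta_i eps_{t-i} with
Var(eps_t) = sigma^2, the variance is
  gamma(0) = sigma^2 * (1 + sum_i theta_i^2).
  sum_i theta_i^2 = (0.676)^2 + (0.568)^2 = 0.456976 + 0.322624 = 0.7796.
  gamma(0) = 1 * (1 + 0.7796) = 1 * 1.7796 = 1.7796.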